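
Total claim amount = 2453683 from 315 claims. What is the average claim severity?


severity = total / number
= 2453683 / 315
= 7789.4698


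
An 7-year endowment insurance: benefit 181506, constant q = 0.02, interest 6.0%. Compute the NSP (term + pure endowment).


Term component = 19178.2388
Pure endowment = 7_p_x * v^7 * benefit = 0.868126 * 0.665057 * 181506 = 104793.0448
NSP = 123971.2836


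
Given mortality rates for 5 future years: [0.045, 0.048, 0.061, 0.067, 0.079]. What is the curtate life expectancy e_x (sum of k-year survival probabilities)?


e_x = sum_{k=1}^{n} k_p_x
k_p_x values:
  1_p_x = 0.955
  2_p_x = 0.90916
  3_p_x = 0.853701
  4_p_x = 0.796503
  5_p_x = 0.733579
e_x = 4.2479


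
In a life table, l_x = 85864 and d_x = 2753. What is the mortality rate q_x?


q_x = d_x / l_x
= 2753 / 85864
= 0.0321


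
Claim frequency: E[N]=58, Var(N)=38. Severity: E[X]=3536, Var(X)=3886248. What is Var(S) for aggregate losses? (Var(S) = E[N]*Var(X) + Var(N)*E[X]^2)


Var(S) = E[N]*Var(X) + Var(N)*E[X]^2
= 58*3886248 + 38*3536^2
= 225402384 + 475125248
= 7.0053e+08


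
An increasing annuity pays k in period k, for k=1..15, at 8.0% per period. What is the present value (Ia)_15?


(Ia)_n = sum_{k=1}^{n} k * v^k, v = 1/(1+i)
v = 0.925926
Sum computed term by term:
(Ia)_15 = 56.4451


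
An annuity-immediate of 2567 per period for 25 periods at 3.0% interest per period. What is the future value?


FV = PMT * ((1+i)^n - 1) / i
= 2567 * ((1.03)^25 - 1) / 0.03
= 2567 * (2.093778 - 1) / 0.03
= 93590.9315


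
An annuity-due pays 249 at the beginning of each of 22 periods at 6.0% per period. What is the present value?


PV_due = PMT * (1-(1+i)^(-n))/i * (1+i)
PV_immediate = 2998.3538
PV_due = 2998.3538 * 1.06
= 3178.2551


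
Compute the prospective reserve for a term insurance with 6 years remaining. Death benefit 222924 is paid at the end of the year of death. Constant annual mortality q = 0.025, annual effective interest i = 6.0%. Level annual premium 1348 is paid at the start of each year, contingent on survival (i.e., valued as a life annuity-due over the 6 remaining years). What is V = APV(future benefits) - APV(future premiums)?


v = 1/(1+i) = 0.943396
APV(future benefits) per unit = sum_{k=0}^{5} k_p_x * q * v^(k+1) = 0.115997
APV(future benefits) = 222924 * 0.115997 = 25858.5773
Life annuity-due factor ä_{x:6} = sum_{k=0}^{5} k_p_x * v^k = 4.918285
APV(future premiums) = 1348 * 4.918285 = 6629.8476
V = 25858.5773 - 6629.8476
= 19228.7296


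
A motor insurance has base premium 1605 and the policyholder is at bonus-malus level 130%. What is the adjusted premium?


adjusted = base * BM_level / 100
= 1605 * 130 / 100
= 1605 * 1.3
= 2086.5


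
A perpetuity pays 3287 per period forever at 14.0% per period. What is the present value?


PV = PMT / i
= 3287 / 0.14
= 23478.5714


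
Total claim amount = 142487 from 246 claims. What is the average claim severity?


severity = total / number
= 142487 / 246
= 579.2154


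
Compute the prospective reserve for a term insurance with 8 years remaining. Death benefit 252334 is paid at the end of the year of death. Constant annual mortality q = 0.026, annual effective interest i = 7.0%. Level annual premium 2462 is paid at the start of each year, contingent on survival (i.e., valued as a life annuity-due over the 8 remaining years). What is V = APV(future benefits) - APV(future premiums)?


v = 1/(1+i) = 0.934579
APV(future benefits) per unit = sum_{k=0}^{7} k_p_x * q * v^(k+1) = 0.143159
APV(future benefits) = 252334 * 0.143159 = 36123.8868
Life annuity-due factor ä_{x:8} = sum_{k=0}^{7} k_p_x * v^k = 5.891544
APV(future premiums) = 2462 * 5.891544 = 14504.9815
V = 36123.8868 - 14504.9815
= 21618.9053


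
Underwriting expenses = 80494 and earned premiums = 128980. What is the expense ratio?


Expense ratio = expenses / premiums
= 80494 / 128980
= 0.6241


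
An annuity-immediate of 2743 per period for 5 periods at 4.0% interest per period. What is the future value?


FV = PMT * ((1+i)^n - 1) / i
= 2743 * ((1.04)^5 - 1) / 0.04
= 2743 * (1.216653 - 1) / 0.04
= 14856.9728


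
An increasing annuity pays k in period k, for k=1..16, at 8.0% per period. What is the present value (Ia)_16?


(Ia)_n = sum_{k=1}^{n} k * v^k, v = 1/(1+i)
v = 0.925926
Sum computed term by term:
(Ia)_16 = 61.1154


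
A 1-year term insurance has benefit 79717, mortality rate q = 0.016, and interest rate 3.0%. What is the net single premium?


NSP = benefit * q * v
v = 1/(1+i) = 0.970874
NSP = 79717 * 0.016 * 0.970874
= 1238.3223


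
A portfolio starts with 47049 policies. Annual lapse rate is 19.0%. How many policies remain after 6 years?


remaining = initial * (1 - lapse)^years
= 47049 * (1 - 0.19)^6
= 47049 * 0.28243
= 13288.0273


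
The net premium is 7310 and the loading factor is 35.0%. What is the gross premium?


Gross = net * (1 + loading)
= 7310 * (1 + 0.35)
= 7310 * 1.35
= 9868.5


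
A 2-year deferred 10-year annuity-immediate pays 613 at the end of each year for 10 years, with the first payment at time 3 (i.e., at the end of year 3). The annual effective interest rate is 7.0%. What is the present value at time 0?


PV at time 2 of the 10-year annuity-immediate:
a_n = 613 * (1-(1+0.07)^(-10))/0.07 = 4305.4555
Discount back 2 years to time 0:
PV = 4305.4555 * (1+0.07)^(-2)
= 4305.4555 * 0.873439
= 3760.5516


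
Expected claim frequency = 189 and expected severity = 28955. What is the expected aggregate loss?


E[S] = E[N] * E[X]
= 189 * 28955
= 5.4725e+06


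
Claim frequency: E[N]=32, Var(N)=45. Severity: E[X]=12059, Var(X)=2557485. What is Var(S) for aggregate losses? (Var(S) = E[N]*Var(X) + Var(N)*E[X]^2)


Var(S) = E[N]*Var(X) + Var(N)*E[X]^2
= 32*2557485 + 45*12059^2
= 81839520 + 6543876645
= 6.6257e+09


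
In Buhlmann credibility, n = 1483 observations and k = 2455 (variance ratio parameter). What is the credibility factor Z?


Z = n / (n + k)
= 1483 / (1483 + 2455)
= 1483 / 3938
= 0.3766


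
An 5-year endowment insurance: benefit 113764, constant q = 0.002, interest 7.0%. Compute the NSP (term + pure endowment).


Term component = 929.4368
Pure endowment = 5_p_x * v^5 * benefit = 0.99004 * 0.712986 * 113764 = 80304.2761
NSP = 81233.7129


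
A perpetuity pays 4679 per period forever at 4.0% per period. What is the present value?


PV = PMT / i
= 4679 / 0.04
= 116975.0


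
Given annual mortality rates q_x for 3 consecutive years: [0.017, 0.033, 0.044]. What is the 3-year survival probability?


p_k = 1 - q_k for each year
Survival = product of (1 - q_k)
= 0.983 * 0.967 * 0.956
= 0.9087


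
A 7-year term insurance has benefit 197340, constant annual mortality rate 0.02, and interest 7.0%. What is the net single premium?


NSP = benefit * sum_{k=0}^{n-1} k_p_x * q * v^(k+1)
With constant q=0.02, v=0.934579
Sum = 0.102083
NSP = 197340 * 0.102083
= 20145.1271


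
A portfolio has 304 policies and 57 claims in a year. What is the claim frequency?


frequency = claims / policies
= 57 / 304
= 0.1875


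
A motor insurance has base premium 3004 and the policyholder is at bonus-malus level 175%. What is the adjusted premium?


adjusted = base * BM_level / 100
= 3004 * 175 / 100
= 3004 * 1.75
= 5257.0


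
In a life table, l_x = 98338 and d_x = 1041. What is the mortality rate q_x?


q_x = d_x / l_x
= 1041 / 98338
= 0.0106


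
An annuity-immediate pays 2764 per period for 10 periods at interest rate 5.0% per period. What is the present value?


PV = PMT * (1 - (1+i)^(-n)) / i
= 2764 * (1 - (1+0.05)^(-10)) / 0.05
= 2764 * (1 - 0.613913) / 0.05
= 2764 * 7.721735
= 21342.8753


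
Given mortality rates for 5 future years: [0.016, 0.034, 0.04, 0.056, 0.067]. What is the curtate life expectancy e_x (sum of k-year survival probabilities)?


e_x = sum_{k=1}^{n} k_p_x
k_p_x values:
  1_p_x = 0.984
  2_p_x = 0.950544
  3_p_x = 0.912522
  4_p_x = 0.861421
  5_p_x = 0.803706
e_x = 4.5122


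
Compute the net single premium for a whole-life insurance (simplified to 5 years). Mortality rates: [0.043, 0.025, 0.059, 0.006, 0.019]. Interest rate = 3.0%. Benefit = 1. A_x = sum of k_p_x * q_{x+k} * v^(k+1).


v = 0.970874
Year 0: k_p_x=1.0, q=0.043, term=0.041748
Year 1: k_p_x=0.957, q=0.025, term=0.022552
Year 2: k_p_x=0.933075, q=0.059, term=0.05038
Year 3: k_p_x=0.878024, q=0.006, term=0.004681
Year 4: k_p_x=0.872755, q=0.019, term=0.014304
A_x = 0.1337


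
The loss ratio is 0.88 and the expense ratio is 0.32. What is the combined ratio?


Combined ratio = loss ratio + expense ratio
= 0.88 + 0.32
= 1.2


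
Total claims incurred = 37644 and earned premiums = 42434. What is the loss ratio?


Loss ratio = claims / premiums
= 37644 / 42434
= 0.8871


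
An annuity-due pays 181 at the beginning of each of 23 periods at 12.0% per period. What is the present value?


PV_due = PMT * (1-(1+i)^(-n))/i * (1+i)
PV_immediate = 1397.0365
PV_due = 1397.0365 * 1.12
= 1564.6809


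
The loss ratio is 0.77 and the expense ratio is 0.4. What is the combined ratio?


Combined ratio = loss ratio + expense ratio
= 0.77 + 0.4
= 1.17


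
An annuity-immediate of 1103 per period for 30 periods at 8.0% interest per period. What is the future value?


FV = PMT * ((1+i)^n - 1) / i
= 1103 * ((1.08)^30 - 1) / 0.08
= 1103 * (10.062657 - 1) / 0.08
= 124951.3819


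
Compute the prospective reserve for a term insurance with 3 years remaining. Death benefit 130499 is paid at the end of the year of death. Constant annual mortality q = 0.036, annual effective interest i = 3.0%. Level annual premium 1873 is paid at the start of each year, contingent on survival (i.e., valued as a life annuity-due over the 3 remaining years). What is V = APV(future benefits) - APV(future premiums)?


v = 1/(1+i) = 0.970874
APV(future benefits) per unit = sum_{k=0}^{2} k_p_x * q * v^(k+1) = 0.098279
APV(future benefits) = 130499 * 0.098279 = 12825.3183
Life annuity-due factor ä_{x:3} = sum_{k=0}^{2} k_p_x * v^k = 2.811873
APV(future premiums) = 1873 * 2.811873 = 5266.638
V = 12825.3183 - 5266.638
= 7558.6803


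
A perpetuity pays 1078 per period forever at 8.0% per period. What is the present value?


PV = PMT / i
= 1078 / 0.08
= 13475.0


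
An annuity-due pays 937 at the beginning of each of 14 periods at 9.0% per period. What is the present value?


PV_due = PMT * (1-(1+i)^(-n))/i * (1+i)
PV_immediate = 7295.6229
PV_due = 7295.6229 * 1.09
= 7952.229


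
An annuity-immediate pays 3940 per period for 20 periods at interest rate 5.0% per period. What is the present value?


PV = PMT * (1 - (1+i)^(-n)) / i
= 3940 * (1 - (1+0.05)^(-20)) / 0.05
= 3940 * (1 - 0.376889) / 0.05
= 3940 * 12.46221
= 49101.1087


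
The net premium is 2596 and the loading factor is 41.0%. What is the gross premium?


Gross = net * (1 + loading)
= 2596 * (1 + 0.41)
= 2596 * 1.41
= 3660.36


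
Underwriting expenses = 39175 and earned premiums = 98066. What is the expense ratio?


Expense ratio = expenses / premiums
= 39175 / 98066
= 0.3995


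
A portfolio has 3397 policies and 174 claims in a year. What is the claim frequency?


frequency = claims / policies
= 174 / 3397
= 0.0512


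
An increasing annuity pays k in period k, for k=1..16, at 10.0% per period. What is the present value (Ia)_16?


(Ia)_n = sum_{k=1}^{n} k * v^k, v = 1/(1+i)
v = 0.909091
Sum computed term by term:
(Ia)_16 = 51.2401


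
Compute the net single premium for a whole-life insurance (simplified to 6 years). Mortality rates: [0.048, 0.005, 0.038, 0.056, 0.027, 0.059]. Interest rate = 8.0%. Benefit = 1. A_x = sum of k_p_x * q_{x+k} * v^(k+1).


v = 0.925926
Year 0: k_p_x=1.0, q=0.048, term=0.044444
Year 1: k_p_x=0.952, q=0.005, term=0.004081
Year 2: k_p_x=0.94724, q=0.038, term=0.028574
Year 3: k_p_x=0.911245, q=0.056, term=0.037508
Year 4: k_p_x=0.860215, q=0.027, term=0.015807
Year 5: k_p_x=0.836989, q=0.059, term=0.031119
A_x = 0.1615


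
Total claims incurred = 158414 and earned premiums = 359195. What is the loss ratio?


Loss ratio = claims / premiums
= 158414 / 359195
= 0.441


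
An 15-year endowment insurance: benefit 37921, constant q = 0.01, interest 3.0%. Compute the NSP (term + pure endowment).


Term component = 4246.7848
Pure endowment = 15_p_x * v^15 * benefit = 0.860058 * 0.641862 * 37921 = 20933.8607
NSP = 25180.6455


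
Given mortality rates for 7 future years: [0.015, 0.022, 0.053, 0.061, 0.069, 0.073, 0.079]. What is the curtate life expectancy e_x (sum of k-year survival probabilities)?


e_x = sum_{k=1}^{n} k_p_x
k_p_x values:
  1_p_x = 0.985
  2_p_x = 0.96333
  3_p_x = 0.912274
  4_p_x = 0.856625
  5_p_x = 0.797518
  6_p_x = 0.739299
  7_p_x = 0.680894
e_x = 5.9349


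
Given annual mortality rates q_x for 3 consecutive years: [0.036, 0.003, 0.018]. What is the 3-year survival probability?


p_k = 1 - q_k for each year
Survival = product of (1 - q_k)
= 0.964 * 0.997 * 0.982
= 0.9438


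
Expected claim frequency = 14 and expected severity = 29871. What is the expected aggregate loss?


E[S] = E[N] * E[X]
= 14 * 29871
= 418194


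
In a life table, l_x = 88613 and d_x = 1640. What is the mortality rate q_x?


q_x = d_x / l_x
= 1640 / 88613
= 0.0185


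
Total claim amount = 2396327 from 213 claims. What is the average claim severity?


severity = total / number
= 2396327 / 213
= 11250.3615


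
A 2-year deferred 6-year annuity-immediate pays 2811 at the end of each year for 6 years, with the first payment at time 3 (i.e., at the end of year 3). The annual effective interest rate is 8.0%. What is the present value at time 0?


PV at time 2 of the 6-year annuity-immediate:
a_n = 2811 * (1-(1+0.08)^(-6))/0.08 = 12994.9147
Discount back 2 years to time 0:
PV = 12994.9147 * (1+0.08)^(-2)
= 12994.9147 * 0.857339
= 11141.0449


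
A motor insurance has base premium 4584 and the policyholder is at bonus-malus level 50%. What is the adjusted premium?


adjusted = base * BM_level / 100
= 4584 * 50 / 100
= 4584 * 0.5
= 2292.0


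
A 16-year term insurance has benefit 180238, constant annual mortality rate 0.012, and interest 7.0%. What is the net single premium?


NSP = benefit * sum_{k=0}^{n-1} k_p_x * q * v^(k+1)
With constant q=0.012, v=0.934579
Sum = 0.105478
NSP = 180238 * 0.105478
= 19011.0947


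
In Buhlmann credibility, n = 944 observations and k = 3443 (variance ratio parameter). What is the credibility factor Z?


Z = n / (n + k)
= 944 / (944 + 3443)
= 944 / 4387
= 0.2152


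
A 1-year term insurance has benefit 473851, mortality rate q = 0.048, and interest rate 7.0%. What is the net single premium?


NSP = benefit * q * v
v = 1/(1+i) = 0.934579
NSP = 473851 * 0.048 * 0.934579
= 21256.8673


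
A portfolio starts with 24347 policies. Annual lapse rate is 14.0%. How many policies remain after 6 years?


remaining = initial * (1 - lapse)^years
= 24347 * (1 - 0.14)^6
= 24347 * 0.404567
= 9849.9985


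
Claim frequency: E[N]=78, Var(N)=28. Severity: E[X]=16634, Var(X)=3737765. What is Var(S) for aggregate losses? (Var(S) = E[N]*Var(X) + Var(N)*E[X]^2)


Var(S) = E[N]*Var(X) + Var(N)*E[X]^2
= 78*3737765 + 28*16634^2
= 291545670 + 7747318768
= 8.0389e+09


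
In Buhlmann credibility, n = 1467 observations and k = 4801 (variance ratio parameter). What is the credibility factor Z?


Z = n / (n + k)
= 1467 / (1467 + 4801)
= 1467 / 6268
= 0.234


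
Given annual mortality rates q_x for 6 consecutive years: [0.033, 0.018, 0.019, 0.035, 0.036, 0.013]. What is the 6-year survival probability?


p_k = 1 - q_k for each year
Survival = product of (1 - q_k)
= 0.967 * 0.982 * 0.981 * 0.965 * 0.964 * 0.987
= 0.8553


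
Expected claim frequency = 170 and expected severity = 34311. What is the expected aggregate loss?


E[S] = E[N] * E[X]
= 170 * 34311
= 5.8329e+06


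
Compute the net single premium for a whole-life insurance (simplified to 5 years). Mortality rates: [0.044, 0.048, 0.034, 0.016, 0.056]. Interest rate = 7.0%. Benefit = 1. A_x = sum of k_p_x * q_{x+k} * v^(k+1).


v = 0.934579
Year 0: k_p_x=1.0, q=0.044, term=0.041121
Year 1: k_p_x=0.956, q=0.048, term=0.04008
Year 2: k_p_x=0.910112, q=0.034, term=0.025259
Year 3: k_p_x=0.879168, q=0.016, term=0.010731
Year 4: k_p_x=0.865102, q=0.056, term=0.034541
A_x = 0.1517


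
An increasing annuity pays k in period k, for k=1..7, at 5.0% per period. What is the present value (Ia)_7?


(Ia)_n = sum_{k=1}^{n} k * v^k, v = 1/(1+i)
v = 0.952381
Sum computed term by term:
(Ia)_7 = 22.0185


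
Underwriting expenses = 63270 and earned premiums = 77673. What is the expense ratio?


Expense ratio = expenses / premiums
= 63270 / 77673
= 0.8146


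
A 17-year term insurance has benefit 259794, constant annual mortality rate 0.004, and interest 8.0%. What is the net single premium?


NSP = benefit * sum_{k=0}^{n-1} k_p_x * q * v^(k+1)
With constant q=0.004, v=0.925926
Sum = 0.035597
NSP = 259794 * 0.035597
= 9247.8354


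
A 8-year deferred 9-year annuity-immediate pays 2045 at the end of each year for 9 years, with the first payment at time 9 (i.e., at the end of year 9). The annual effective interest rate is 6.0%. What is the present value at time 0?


PV at time 8 of the 9-year annuity-immediate:
a_n = 2045 * (1-(1+0.06)^(-9))/0.06 = 13909.4607
Discount back 8 years to time 0:
PV = 13909.4607 * (1+0.06)^(-8)
= 13909.4607 * 0.627412
= 8726.9677


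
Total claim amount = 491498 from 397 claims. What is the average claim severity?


severity = total / number
= 491498 / 397
= 1238.0302


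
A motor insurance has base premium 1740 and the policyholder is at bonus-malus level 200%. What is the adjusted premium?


adjusted = base * BM_level / 100
= 1740 * 200 / 100
= 1740 * 2.0
= 3480.0


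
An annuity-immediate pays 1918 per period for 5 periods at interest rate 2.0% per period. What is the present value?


PV = PMT * (1 - (1+i)^(-n)) / i
= 1918 * (1 - (1+0.02)^(-5)) / 0.02
= 1918 * (1 - 0.905731) / 0.02
= 1918 * 4.71346
= 9040.4153


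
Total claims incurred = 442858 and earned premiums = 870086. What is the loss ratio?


Loss ratio = claims / premiums
= 442858 / 870086
= 0.509


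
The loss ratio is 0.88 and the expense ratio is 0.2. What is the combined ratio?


Combined ratio = loss ratio + expense ratio
= 0.88 + 0.2
= 1.08


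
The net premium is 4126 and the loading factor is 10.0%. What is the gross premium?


Gross = net * (1 + loading)
= 4126 * (1 + 0.1)
= 4126 * 1.1
= 4538.6


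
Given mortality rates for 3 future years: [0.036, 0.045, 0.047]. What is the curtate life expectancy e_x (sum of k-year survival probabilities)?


e_x = sum_{k=1}^{n} k_p_x
k_p_x values:
  1_p_x = 0.964
  2_p_x = 0.92062
  3_p_x = 0.877351
e_x = 2.762


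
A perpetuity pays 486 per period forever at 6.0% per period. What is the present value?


PV = PMT / i
= 486 / 0.06
= 8100.0


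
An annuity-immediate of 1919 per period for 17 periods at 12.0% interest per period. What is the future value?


FV = PMT * ((1+i)^n - 1) / i
= 1919 * ((1.12)^17 - 1) / 0.12
= 1919 * (6.866041 - 1) / 0.12
= 93807.7705


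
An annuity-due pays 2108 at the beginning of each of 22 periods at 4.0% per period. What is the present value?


PV_due = PMT * (1-(1+i)^(-n))/i * (1+i)
PV_immediate = 30462.9511
PV_due = 30462.9511 * 1.04
= 31681.4692


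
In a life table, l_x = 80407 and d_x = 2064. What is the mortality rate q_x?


q_x = d_x / l_x
= 2064 / 80407
= 0.0257


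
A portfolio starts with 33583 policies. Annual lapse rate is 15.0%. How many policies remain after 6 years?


remaining = initial * (1 - lapse)^years
= 33583 * (1 - 0.15)^6
= 33583 * 0.37715
= 12665.8122


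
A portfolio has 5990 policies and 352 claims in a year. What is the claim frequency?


frequency = claims / policies
= 352 / 5990
= 0.0588


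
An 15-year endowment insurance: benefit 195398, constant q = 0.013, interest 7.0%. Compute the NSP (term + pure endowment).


Term component = 21488.8905
Pure endowment = 15_p_x * v^15 * benefit = 0.821783 * 0.362446 * 195398 = 58199.6991
NSP = 79688.5896


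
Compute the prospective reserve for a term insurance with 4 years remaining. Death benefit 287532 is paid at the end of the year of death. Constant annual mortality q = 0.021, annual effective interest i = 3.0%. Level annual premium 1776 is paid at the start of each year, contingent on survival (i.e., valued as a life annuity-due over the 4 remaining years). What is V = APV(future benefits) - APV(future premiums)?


v = 1/(1+i) = 0.970874
APV(future benefits) per unit = sum_{k=0}^{3} k_p_x * q * v^(k+1) = 0.075694
APV(future benefits) = 287532 * 0.075694 = 21764.374
Life annuity-due factor ä_{x:4} = sum_{k=0}^{3} k_p_x * v^k = 3.712598
APV(future premiums) = 1776 * 3.712598 = 6593.574
V = 21764.374 - 6593.574
= 15170.8


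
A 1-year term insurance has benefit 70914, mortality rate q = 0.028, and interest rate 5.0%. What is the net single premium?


NSP = benefit * q * v
v = 1/(1+i) = 0.952381
NSP = 70914 * 0.028 * 0.952381
= 1891.04


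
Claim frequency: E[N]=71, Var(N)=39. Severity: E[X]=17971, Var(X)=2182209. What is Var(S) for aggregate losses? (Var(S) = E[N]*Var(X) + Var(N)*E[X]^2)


Var(S) = E[N]*Var(X) + Var(N)*E[X]^2
= 71*2182209 + 39*17971^2
= 154936839 + 12595316799
= 1.2750e+10


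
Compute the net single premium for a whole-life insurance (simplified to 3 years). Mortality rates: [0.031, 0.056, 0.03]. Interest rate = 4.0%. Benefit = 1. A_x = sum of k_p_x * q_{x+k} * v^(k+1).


v = 0.961538
Year 0: k_p_x=1.0, q=0.031, term=0.029808
Year 1: k_p_x=0.969, q=0.056, term=0.05017
Year 2: k_p_x=0.914736, q=0.03, term=0.024396
A_x = 0.1044


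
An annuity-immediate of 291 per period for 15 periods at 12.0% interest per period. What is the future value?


FV = PMT * ((1+i)^n - 1) / i
= 291 * ((1.12)^15 - 1) / 0.12
= 291 * (5.473566 - 1) / 0.12
= 10848.397


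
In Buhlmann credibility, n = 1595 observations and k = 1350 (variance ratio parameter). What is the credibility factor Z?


Z = n / (n + k)
= 1595 / (1595 + 1350)
= 1595 / 2945
= 0.5416


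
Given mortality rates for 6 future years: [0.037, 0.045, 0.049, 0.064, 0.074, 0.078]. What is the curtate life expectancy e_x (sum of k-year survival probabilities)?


e_x = sum_{k=1}^{n} k_p_x
k_p_x values:
  1_p_x = 0.963
  2_p_x = 0.919665
  3_p_x = 0.874601
  4_p_x = 0.818627
  5_p_x = 0.758049
  6_p_x = 0.698921
e_x = 5.0329


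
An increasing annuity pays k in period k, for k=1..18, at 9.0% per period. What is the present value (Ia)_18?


(Ia)_n = sum_{k=1}^{n} k * v^k, v = 1/(1+i)
v = 0.917431
Sum computed term by term:
(Ia)_18 = 63.6416


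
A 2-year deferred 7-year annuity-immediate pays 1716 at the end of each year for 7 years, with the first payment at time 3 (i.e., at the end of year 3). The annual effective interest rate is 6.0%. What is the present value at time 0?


PV at time 2 of the 7-year annuity-immediate:
a_n = 1716 * (1-(1+0.06)^(-7))/0.06 = 9579.3666
Discount back 2 years to time 0:
PV = 9579.3666 * (1+0.06)^(-2)
= 9579.3666 * 0.889996
= 8525.6021


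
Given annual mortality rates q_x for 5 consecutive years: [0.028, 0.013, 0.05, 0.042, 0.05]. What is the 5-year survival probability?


p_k = 1 - q_k for each year
Survival = product of (1 - q_k)
= 0.972 * 0.987 * 0.95 * 0.958 * 0.95
= 0.8295


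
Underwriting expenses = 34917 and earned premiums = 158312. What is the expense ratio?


Expense ratio = expenses / premiums
= 34917 / 158312
= 0.2206


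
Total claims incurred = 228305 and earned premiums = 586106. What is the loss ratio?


Loss ratio = claims / premiums
= 228305 / 586106
= 0.3895


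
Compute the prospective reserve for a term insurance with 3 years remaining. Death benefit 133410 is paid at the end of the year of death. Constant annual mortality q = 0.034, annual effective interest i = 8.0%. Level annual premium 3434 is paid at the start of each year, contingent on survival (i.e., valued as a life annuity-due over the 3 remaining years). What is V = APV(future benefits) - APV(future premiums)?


v = 1/(1+i) = 0.925926
APV(future benefits) per unit = sum_{k=0}^{2} k_p_x * q * v^(k+1) = 0.084826
APV(future benefits) = 133410 * 0.084826 = 11316.6466
Life annuity-due factor ä_{x:3} = sum_{k=0}^{2} k_p_x * v^k = 2.694475
APV(future premiums) = 3434 * 2.694475 = 9252.8282
V = 11316.6466 - 9252.8282
= 2063.8184


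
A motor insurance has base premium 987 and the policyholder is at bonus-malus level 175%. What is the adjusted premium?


adjusted = base * BM_level / 100
= 987 * 175 / 100
= 987 * 1.75
= 1727.25


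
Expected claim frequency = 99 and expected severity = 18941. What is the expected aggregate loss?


E[S] = E[N] * E[X]
= 99 * 18941
= 1.8752e+06


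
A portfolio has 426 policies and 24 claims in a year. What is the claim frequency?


frequency = claims / policies
= 24 / 426
= 0.0563


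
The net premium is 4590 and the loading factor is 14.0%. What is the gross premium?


Gross = net * (1 + loading)
= 4590 * (1 + 0.14)
= 4590 * 1.14
= 5232.6


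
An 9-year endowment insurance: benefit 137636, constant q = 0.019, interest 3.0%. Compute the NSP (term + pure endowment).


Term component = 18951.8555
Pure endowment = 9_p_x * v^9 * benefit = 0.841436 * 0.766417 * 137636 = 88760.1621
NSP = 107712.0176


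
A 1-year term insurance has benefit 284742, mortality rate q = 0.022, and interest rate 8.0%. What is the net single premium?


NSP = benefit * q * v
v = 1/(1+i) = 0.925926
NSP = 284742 * 0.022 * 0.925926
= 5800.3


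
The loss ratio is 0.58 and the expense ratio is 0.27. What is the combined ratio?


Combined ratio = loss ratio + expense ratio
= 0.58 + 0.27
= 0.85


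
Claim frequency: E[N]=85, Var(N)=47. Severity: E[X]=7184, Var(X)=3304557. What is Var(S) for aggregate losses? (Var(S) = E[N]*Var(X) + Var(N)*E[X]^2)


Var(S) = E[N]*Var(X) + Var(N)*E[X]^2
= 85*3304557 + 47*7184^2
= 280887345 + 2425663232
= 2.7066e+09


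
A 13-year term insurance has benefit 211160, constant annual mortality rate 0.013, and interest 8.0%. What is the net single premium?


NSP = benefit * sum_{k=0}^{n-1} k_p_x * q * v^(k+1)
With constant q=0.013, v=0.925926
Sum = 0.096426
NSP = 211160 * 0.096426
= 20361.4017


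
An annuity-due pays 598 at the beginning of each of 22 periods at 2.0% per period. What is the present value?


PV_due = PMT * (1-(1+i)^(-n))/i * (1+i)
PV_immediate = 10559.5128
PV_due = 10559.5128 * 1.02
= 10770.7031


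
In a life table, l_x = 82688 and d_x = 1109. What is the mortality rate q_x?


q_x = d_x / l_x
= 1109 / 82688
= 0.0134


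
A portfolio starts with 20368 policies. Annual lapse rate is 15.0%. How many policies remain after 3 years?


remaining = initial * (1 - lapse)^years
= 20368 * (1 - 0.15)^3
= 20368 * 0.614125
= 12508.498


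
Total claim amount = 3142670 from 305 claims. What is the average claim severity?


severity = total / number
= 3142670 / 305
= 10303.8361


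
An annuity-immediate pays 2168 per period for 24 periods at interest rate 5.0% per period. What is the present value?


PV = PMT * (1 - (1+i)^(-n)) / i
= 2168 * (1 - (1+0.05)^(-24)) / 0.05
= 2168 * (1 - 0.310068) / 0.05
= 2168 * 13.798642
= 29915.4554


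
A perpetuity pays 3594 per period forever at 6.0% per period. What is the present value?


PV = PMT / i
= 3594 / 0.06
= 59900.0


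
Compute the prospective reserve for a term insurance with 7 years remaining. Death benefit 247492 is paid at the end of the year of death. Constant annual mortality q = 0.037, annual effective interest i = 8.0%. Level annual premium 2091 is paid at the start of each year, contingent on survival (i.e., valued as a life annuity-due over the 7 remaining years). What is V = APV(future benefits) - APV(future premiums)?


v = 1/(1+i) = 0.925926
APV(future benefits) per unit = sum_{k=0}^{6} k_p_x * q * v^(k+1) = 0.174519
APV(future benefits) = 247492 * 0.174519 = 43191.9375
Life annuity-due factor ä_{x:7} = sum_{k=0}^{6} k_p_x * v^k = 5.094054
APV(future premiums) = 2091 * 5.094054 = 10651.6671
V = 43191.9375 - 10651.6671
= 32540.2704


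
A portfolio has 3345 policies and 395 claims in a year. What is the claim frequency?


frequency = claims / policies
= 395 / 3345
= 0.1181


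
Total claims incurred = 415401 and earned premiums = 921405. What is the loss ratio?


Loss ratio = claims / premiums
= 415401 / 921405
= 0.4508


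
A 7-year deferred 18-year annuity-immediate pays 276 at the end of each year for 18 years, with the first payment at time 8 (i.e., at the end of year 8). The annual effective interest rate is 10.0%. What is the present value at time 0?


PV at time 7 of the 18-year annuity-immediate:
a_n = 276 * (1-(1+0.1)^(-18))/0.1 = 2263.5897
Discount back 7 years to time 0:
PV = 2263.5897 * (1+0.1)^(-7)
= 2263.5897 * 0.513158
= 1161.5795


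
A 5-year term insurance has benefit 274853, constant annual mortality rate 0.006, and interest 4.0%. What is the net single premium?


NSP = benefit * sum_{k=0}^{n-1} k_p_x * q * v^(k+1)
With constant q=0.006, v=0.961538
Sum = 0.026405
NSP = 274853 * 0.026405
= 7257.4307


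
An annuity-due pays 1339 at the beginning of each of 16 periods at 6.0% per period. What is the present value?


PV_due = PMT * (1-(1+i)^(-n))/i * (1+i)
PV_immediate = 13531.7938
PV_due = 13531.7938 * 1.06
= 14343.7014


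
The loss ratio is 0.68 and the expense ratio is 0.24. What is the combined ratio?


Combined ratio = loss ratio + expense ratio
= 0.68 + 0.24
= 0.92


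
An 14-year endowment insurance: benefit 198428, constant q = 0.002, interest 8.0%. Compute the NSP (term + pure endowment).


Term component = 3237.517
Pure endowment = 14_p_x * v^14 * benefit = 0.972361 * 0.340461 * 198428 = 65689.8025
NSP = 68927.3195


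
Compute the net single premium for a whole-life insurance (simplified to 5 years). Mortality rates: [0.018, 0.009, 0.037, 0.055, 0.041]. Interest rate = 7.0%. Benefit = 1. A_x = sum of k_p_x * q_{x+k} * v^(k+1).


v = 0.934579
Year 0: k_p_x=1.0, q=0.018, term=0.016822
Year 1: k_p_x=0.982, q=0.009, term=0.007719
Year 2: k_p_x=0.973162, q=0.037, term=0.029392
Year 3: k_p_x=0.937155, q=0.055, term=0.039322
Year 4: k_p_x=0.885611, q=0.041, term=0.025889
A_x = 0.1191


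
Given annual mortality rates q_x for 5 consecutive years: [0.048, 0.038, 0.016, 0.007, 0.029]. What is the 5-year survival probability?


p_k = 1 - q_k for each year
Survival = product of (1 - q_k)
= 0.952 * 0.962 * 0.984 * 0.993 * 0.971
= 0.8689


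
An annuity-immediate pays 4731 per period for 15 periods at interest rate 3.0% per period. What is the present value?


PV = PMT * (1 - (1+i)^(-n)) / i
= 4731 * (1 - (1+0.03)^(-15)) / 0.03
= 4731 * (1 - 0.641862) / 0.03
= 4731 * 11.937935
= 56478.3709


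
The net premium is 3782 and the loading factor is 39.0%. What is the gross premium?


Gross = net * (1 + loading)
= 3782 * (1 + 0.39)
= 3782 * 1.39
= 5256.98


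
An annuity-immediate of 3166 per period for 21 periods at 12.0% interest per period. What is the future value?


FV = PMT * ((1+i)^n - 1) / i
= 3166 * ((1.12)^21 - 1) / 0.12
= 3166 * (10.803848 - 1) / 0.12
= 258658.1967


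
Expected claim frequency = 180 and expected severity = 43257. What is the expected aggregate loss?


E[S] = E[N] * E[X]
= 180 * 43257
= 7.7863e+06


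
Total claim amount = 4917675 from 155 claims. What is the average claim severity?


severity = total / number
= 4917675 / 155
= 31726.9355


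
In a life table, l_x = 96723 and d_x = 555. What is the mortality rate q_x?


q_x = d_x / l_x
= 555 / 96723
= 0.0057


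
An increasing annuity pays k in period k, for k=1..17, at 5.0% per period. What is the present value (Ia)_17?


(Ia)_n = sum_{k=1}^{n} k * v^k, v = 1/(1+i)
v = 0.952381
Sum computed term by term:
(Ia)_17 = 88.4145


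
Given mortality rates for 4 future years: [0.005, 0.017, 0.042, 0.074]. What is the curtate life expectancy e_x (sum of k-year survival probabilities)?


e_x = sum_{k=1}^{n} k_p_x
k_p_x values:
  1_p_x = 0.995
  2_p_x = 0.978085
  3_p_x = 0.937005
  4_p_x = 0.867667
e_x = 3.7778


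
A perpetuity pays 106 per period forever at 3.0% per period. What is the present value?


PV = PMT / i
= 106 / 0.03
= 3533.3333


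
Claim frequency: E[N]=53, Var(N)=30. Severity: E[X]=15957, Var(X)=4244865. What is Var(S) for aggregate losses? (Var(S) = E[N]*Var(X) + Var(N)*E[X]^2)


Var(S) = E[N]*Var(X) + Var(N)*E[X]^2
= 53*4244865 + 30*15957^2
= 224977845 + 7638775470
= 7.8638e+09


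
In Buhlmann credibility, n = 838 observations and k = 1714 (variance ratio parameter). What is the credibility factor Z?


Z = n / (n + k)
= 838 / (838 + 1714)
= 838 / 2552
= 0.3284


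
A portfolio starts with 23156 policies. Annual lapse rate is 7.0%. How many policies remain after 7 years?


remaining = initial * (1 - lapse)^years
= 23156 * (1 - 0.07)^7
= 23156 * 0.601701
= 13932.9854


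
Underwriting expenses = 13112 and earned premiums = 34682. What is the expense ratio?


Expense ratio = expenses / premiums
= 13112 / 34682
= 0.3781


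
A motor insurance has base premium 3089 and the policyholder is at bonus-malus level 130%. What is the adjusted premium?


adjusted = base * BM_level / 100
= 3089 * 130 / 100
= 3089 * 1.3
= 4015.7


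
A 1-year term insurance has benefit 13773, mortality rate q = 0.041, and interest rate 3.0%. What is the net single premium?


NSP = benefit * q * v
v = 1/(1+i) = 0.970874
NSP = 13773 * 0.041 * 0.970874
= 548.2456


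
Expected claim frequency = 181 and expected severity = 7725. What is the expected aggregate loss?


E[S] = E[N] * E[X]
= 181 * 7725
= 1.3982e+06


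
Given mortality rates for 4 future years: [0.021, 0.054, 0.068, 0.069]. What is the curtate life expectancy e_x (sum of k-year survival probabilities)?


e_x = sum_{k=1}^{n} k_p_x
k_p_x values:
  1_p_x = 0.979
  2_p_x = 0.926134
  3_p_x = 0.863157
  4_p_x = 0.803599
e_x = 3.5719


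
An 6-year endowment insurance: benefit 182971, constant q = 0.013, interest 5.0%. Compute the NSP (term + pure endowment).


Term component = 11709.2519
Pure endowment = 6_p_x * v^6 * benefit = 0.924491 * 0.746215 * 182971 = 126226.1637
NSP = 137935.4156


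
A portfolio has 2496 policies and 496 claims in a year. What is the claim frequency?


frequency = claims / policies
= 496 / 2496
= 0.1987


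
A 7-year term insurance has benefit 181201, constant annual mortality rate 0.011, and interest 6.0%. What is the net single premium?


NSP = benefit * sum_{k=0}^{n-1} k_p_x * q * v^(k+1)
With constant q=0.011, v=0.943396
Sum = 0.059569
NSP = 181201 * 0.059569
= 10794.0241


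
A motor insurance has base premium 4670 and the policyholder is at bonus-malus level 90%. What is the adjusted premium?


adjusted = base * BM_level / 100
= 4670 * 90 / 100
= 4670 * 0.9
= 4203.0


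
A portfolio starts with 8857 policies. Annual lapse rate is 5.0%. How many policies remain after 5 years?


remaining = initial * (1 - lapse)^years
= 8857 * (1 - 0.05)^5
= 8857 * 0.773781
= 6853.3778


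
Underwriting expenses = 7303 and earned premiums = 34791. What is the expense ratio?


Expense ratio = expenses / premiums
= 7303 / 34791
= 0.2099


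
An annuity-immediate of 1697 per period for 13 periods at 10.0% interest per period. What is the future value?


FV = PMT * ((1+i)^n - 1) / i
= 1697 * ((1.1)^13 - 1) / 0.1
= 1697 * (3.452271 - 1) / 0.1
= 41615.0425


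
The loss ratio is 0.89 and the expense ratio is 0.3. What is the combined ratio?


Combined ratio = loss ratio + expense ratio
= 0.89 + 0.3
= 1.19


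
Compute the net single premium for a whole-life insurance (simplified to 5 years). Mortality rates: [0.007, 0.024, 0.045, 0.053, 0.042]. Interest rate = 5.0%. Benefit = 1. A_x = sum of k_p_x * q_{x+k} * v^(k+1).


v = 0.952381
Year 0: k_p_x=1.0, q=0.007, term=0.006667
Year 1: k_p_x=0.993, q=0.024, term=0.021616
Year 2: k_p_x=0.969168, q=0.045, term=0.037674
Year 3: k_p_x=0.925555, q=0.053, term=0.040357
Year 4: k_p_x=0.876501, q=0.042, term=0.028844
A_x = 0.1352


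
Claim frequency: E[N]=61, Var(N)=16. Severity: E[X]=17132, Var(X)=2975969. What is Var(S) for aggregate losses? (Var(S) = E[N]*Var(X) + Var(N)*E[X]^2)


Var(S) = E[N]*Var(X) + Var(N)*E[X]^2
= 61*2975969 + 16*17132^2
= 181534109 + 4696086784
= 4.8776e+09


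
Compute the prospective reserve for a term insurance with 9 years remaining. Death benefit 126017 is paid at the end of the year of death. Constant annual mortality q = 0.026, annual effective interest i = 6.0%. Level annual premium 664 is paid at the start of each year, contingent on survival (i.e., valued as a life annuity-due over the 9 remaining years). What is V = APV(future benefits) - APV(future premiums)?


v = 1/(1+i) = 0.943396
APV(future benefits) per unit = sum_{k=0}^{8} k_p_x * q * v^(k+1) = 0.161152
APV(future benefits) = 126017 * 0.161152 = 20307.9207
Life annuity-due factor ä_{x:9} = sum_{k=0}^{8} k_p_x * v^k = 6.570053
APV(future premiums) = 664 * 6.570053 = 4362.5149
V = 20307.9207 - 4362.5149
= 15945.4059


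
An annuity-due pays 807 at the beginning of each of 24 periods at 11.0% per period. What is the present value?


PV_due = PMT * (1-(1+i)^(-n))/i * (1+i)
PV_immediate = 6736.9462
PV_due = 6736.9462 * 1.11
= 7478.0103


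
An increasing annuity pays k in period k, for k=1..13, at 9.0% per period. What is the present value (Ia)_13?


(Ia)_n = sum_{k=1}^{n} k * v^k, v = 1/(1+i)
v = 0.917431
Sum computed term by term:
(Ia)_13 = 43.56


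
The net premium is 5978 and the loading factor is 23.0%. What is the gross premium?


Gross = net * (1 + loading)
= 5978 * (1 + 0.23)
= 5978 * 1.23
= 7352.94


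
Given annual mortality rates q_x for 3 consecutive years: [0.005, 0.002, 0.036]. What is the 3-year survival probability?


p_k = 1 - q_k for each year
Survival = product of (1 - q_k)
= 0.995 * 0.998 * 0.964
= 0.9573


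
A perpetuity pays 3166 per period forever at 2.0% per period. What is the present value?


PV = PMT / i
= 3166 / 0.02
= 158300.0


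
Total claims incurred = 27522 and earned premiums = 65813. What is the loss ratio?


Loss ratio = claims / premiums
= 27522 / 65813
= 0.4182


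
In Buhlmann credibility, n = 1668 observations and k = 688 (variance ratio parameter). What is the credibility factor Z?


Z = n / (n + k)
= 1668 / (1668 + 688)
= 1668 / 2356
= 0.708


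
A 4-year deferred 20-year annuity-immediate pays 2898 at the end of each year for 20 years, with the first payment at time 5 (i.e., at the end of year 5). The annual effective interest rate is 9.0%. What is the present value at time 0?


PV at time 4 of the 20-year annuity-immediate:
a_n = 2898 * (1-(1+0.09)^(-20))/0.09 = 26454.5253
Discount back 4 years to time 0:
PV = 26454.5253 * (1+0.09)^(-4)
= 26454.5253 * 0.708425
= 18741.0527


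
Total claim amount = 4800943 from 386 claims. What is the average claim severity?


severity = total / number
= 4800943 / 386
= 12437.6762


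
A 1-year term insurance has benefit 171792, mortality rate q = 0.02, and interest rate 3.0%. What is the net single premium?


NSP = benefit * q * v
v = 1/(1+i) = 0.970874
NSP = 171792 * 0.02 * 0.970874
= 3335.767


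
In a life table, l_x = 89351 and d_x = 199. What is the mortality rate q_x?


q_x = d_x / l_x
= 199 / 89351
= 0.0022


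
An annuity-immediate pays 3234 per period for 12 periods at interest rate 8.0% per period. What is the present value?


PV = PMT * (1 - (1+i)^(-n)) / i
= 3234 * (1 - (1+0.08)^(-12)) / 0.08
= 3234 * (1 - 0.397114) / 0.08
= 3234 * 7.536078
= 24371.6763
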